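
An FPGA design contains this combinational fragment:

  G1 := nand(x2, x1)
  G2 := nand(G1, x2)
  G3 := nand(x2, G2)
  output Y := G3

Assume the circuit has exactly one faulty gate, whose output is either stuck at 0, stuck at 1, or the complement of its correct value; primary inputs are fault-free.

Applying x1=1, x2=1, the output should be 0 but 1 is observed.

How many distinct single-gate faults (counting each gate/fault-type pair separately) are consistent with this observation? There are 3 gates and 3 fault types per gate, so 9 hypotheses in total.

6

Fault-free: G1=0, G2=1, G3=0 → 0. Observed 1.
  G1 stuck-at-0: output 0 ✗
  G1 stuck-at-1: output 1 ✓
  G1 inverted output: output 1 ✓
  G2 stuck-at-0: output 1 ✓
  G2 stuck-at-1: output 0 ✗
  G2 inverted output: output 1 ✓
  G3 stuck-at-0: output 0 ✗
  G3 stuck-at-1: output 1 ✓
  G3 inverted output: output 1 ✓
Consistent faults: {G1 stuck-at-1, G1 inverted output, G2 stuck-at-0, G2 inverted output, G3 stuck-at-1, G3 inverted output} — 6 in all.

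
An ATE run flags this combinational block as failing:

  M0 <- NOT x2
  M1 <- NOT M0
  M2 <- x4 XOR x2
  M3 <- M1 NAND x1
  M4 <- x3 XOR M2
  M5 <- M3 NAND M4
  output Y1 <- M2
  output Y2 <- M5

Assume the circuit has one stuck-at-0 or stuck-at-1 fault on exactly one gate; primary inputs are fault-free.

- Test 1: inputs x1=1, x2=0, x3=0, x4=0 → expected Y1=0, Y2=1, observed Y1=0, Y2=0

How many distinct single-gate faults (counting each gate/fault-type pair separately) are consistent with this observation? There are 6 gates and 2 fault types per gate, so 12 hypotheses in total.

Fault-free: M0=1, M1=0, M2=0, M3=1, M4=0, M5=1 → Y1=0, Y2=1. Observed Y1=0, Y2=0.
  M0 stuck-at-0: output Y1=0, Y2=1 ✗
  M0 stuck-at-1: output Y1=0, Y2=1 ✗
  M1 stuck-at-0: output Y1=0, Y2=1 ✗
  M1 stuck-at-1: output Y1=0, Y2=1 ✗
  M2 stuck-at-0: output Y1=0, Y2=1 ✗
  M2 stuck-at-1: output Y1=1, Y2=0 ✗
  M3 stuck-at-0: output Y1=0, Y2=1 ✗
  M3 stuck-at-1: output Y1=0, Y2=1 ✗
  M4 stuck-at-0: output Y1=0, Y2=1 ✗
  M4 stuck-at-1: output Y1=0, Y2=0 ✓
  M5 stuck-at-0: output Y1=0, Y2=0 ✓
  M5 stuck-at-1: output Y1=0, Y2=1 ✗
Consistent faults: {M4 stuck-at-1, M5 stuck-at-0} — 2 in all.

2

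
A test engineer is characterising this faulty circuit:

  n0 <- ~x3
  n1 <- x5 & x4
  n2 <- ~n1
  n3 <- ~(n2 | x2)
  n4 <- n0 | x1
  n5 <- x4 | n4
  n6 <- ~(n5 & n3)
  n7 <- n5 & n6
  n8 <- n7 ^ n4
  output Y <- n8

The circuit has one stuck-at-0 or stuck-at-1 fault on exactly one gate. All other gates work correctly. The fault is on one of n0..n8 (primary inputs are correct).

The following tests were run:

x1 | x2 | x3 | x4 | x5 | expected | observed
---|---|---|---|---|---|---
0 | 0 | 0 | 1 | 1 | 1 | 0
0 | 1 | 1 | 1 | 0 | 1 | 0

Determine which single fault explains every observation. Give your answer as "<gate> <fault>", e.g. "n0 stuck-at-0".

n8 stuck-at-0

Fault-free values for test 1 (x1=0, x2=0, x3=0, x4=1, x5=1): n0=1, n1=1, n2=0, n3=1, n4=1, n5=1, n6=0, n7=0, n8=1, giving Y=1. Observed 0.
Test 1: faults giving observed 0 are {n0 stuck-at-0, n1 stuck-at-0, n2 stuck-at-1, n3 stuck-at-0, n4 stuck-at-0, n6 stuck-at-1, n7 stuck-at-1, n8 stuck-at-0}.
Test 2 (x1=0, x2=1, x3=1, x4=1, x5=0): fault-free n0=0, n1=0, n2=1, n3=0, n4=0, n5=1, n6=1, n7=1, n8=1 → 1; observed 0. Eliminates n0 stuck-at-0, n1 stuck-at-0, n2 stuck-at-1, n3 stuck-at-0, n4 stuck-at-0, n6 stuck-at-1, n7 stuck-at-1.
Only n8 stuck-at-0 is consistent with every test.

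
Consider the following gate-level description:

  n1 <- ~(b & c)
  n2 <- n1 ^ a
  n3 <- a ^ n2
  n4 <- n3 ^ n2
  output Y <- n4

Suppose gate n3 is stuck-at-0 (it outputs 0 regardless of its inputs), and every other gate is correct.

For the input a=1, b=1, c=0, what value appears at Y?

Propagate with n3 forced: n1=1, n2=0, n3=0 [stuck-at-0], n4=0.
So Y = 0. (Without the fault it would be 1.)

0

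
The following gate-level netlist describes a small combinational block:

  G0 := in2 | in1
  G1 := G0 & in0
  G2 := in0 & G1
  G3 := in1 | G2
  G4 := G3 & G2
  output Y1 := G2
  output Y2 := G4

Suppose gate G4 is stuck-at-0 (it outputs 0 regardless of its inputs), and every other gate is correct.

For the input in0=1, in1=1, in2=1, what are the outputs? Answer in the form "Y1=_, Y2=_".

Propagate with G4 forced: G0=1, G1=1, G2=1, G3=1, G4=0 [stuck-at-0].
So the outputs are Y1=1, Y2=0. (Without the fault they would be Y1=1, Y2=1.)

Y1=1, Y2=0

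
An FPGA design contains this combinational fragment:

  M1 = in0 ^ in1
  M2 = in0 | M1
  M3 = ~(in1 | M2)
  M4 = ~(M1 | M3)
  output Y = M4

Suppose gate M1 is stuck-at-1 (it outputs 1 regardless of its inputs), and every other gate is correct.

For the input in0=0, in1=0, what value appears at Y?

0

Propagate with M1 forced: M1=1 [stuck-at-1], M2=1, M3=0, M4=0.
So Y = 0. (Same as the fault-free value — the fault is masked on this input.)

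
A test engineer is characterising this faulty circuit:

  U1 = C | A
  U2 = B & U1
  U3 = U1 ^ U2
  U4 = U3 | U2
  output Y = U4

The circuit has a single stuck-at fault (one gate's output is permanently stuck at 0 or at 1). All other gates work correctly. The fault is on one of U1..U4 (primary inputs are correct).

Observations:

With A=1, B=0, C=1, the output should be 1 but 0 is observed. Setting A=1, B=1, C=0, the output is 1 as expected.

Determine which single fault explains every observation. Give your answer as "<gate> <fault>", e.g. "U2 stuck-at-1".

U3 stuck-at-0

Fault-free values for test 1 (A=1, B=0, C=1): U1=1, U2=0, U3=1, U4=1, giving Y=1. Observed 0.
Test 1: faults giving observed 0 are {U1 stuck-at-0, U3 stuck-at-0, U4 stuck-at-0}.
Test 2 (A=1, B=1, C=0): fault-free U1=1, U2=1, U3=0, U4=1 → 1; observed 1. Eliminates U1 stuck-at-0, U4 stuck-at-0.
Only U3 stuck-at-0 is consistent with every test.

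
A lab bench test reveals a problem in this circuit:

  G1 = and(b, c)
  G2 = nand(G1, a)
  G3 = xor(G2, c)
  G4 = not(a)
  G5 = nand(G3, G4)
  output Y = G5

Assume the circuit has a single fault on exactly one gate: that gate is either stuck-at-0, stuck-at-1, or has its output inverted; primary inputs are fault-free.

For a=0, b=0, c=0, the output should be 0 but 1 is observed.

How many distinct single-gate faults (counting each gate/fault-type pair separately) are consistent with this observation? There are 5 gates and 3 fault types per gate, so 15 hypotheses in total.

8

Fault-free: G1=0, G2=1, G3=1, G4=1, G5=0 → 0. Observed 1.
  G1: none of the 3 fault types match ✗
  G2: stuck-at-0, inverted output ✓; others ✗
  G3: stuck-at-0, inverted output ✓; others ✗
  G4: stuck-at-0, inverted output ✓; others ✗
  G5: stuck-at-1, inverted output ✓; others ✗
Consistent faults: {G2 stuck-at-0, G2 inverted output, G3 stuck-at-0, G3 inverted output, G4 stuck-at-0, G4 inverted output, G5 stuck-at-1, G5 inverted output} — 8 in all.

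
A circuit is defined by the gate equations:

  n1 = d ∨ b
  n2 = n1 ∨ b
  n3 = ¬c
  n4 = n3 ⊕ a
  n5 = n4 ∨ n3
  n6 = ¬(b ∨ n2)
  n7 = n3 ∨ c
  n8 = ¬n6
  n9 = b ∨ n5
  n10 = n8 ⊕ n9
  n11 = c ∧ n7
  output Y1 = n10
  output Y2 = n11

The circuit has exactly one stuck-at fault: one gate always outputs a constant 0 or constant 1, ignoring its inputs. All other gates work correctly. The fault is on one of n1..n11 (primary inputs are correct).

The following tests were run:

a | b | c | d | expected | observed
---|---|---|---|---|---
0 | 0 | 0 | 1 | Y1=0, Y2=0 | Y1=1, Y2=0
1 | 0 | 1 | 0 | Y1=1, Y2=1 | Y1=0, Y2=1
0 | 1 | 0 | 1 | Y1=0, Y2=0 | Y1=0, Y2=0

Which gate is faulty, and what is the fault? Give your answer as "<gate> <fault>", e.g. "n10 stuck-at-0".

Fault-free values for test 1 (a=0, b=0, c=0, d=1): n1=1, n2=1, n3=1, n4=1, n5=1, n6=0, n7=1, n8=1, n9=1, n10=0, n11=0, giving Y1=0, Y2=0. Observed Y1=1, Y2=0.
Test 1: faults giving observed Y1=1, Y2=0 are {n1 stuck-at-0, n2 stuck-at-0, n3 stuck-at-0, n5 stuck-at-0, n6 stuck-at-1, n8 stuck-at-0, n9 stuck-at-0, n10 stuck-at-1}.
Test 2 (a=1, b=0, c=1, d=0): fault-free n1=0, n2=0, n3=0, n4=1, n5=1, n6=1, n7=1, n8=0, n9=1, n10=1, n11=1 → Y1=1, Y2=1; observed Y1=0, Y2=1. Eliminates n1 stuck-at-0, n2 stuck-at-0, n3 stuck-at-0, n6 stuck-at-1, n8 stuck-at-0, n10 stuck-at-1.
Test 3 (a=0, b=1, c=0, d=1): fault-free n1=1, n2=1, n3=1, n4=1, n5=1, n6=0, n7=1, n8=1, n9=1, n10=0, n11=0 → Y1=0, Y2=0; observed Y1=0, Y2=0. Eliminates n9 stuck-at-0.
Only n5 stuck-at-0 is consistent with every test.

n5 stuck-at-0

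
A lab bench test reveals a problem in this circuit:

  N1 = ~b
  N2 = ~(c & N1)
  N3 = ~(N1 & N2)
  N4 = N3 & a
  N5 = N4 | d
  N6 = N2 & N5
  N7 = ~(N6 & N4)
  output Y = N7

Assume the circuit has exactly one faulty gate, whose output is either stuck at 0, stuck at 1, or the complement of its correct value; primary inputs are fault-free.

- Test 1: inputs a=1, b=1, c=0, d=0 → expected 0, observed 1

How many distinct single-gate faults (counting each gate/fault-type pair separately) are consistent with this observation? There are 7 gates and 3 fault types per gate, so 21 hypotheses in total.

Fault-free: N1=0, N2=1, N3=1, N4=1, N5=1, N6=1, N7=0 → 0. Observed 1.
  N1: stuck-at-1, inverted output ✓; others ✗
  N2: stuck-at-0, inverted output ✓; others ✗
  N3: stuck-at-0, inverted output ✓; others ✗
  N4: stuck-at-0, inverted output ✓; others ✗
  N5: stuck-at-0, inverted output ✓; others ✗
  N6: stuck-at-0, inverted output ✓; others ✗
  N7: stuck-at-1, inverted output ✓; others ✗
Consistent faults: {N1 stuck-at-1, N1 inverted output, N2 stuck-at-0, N2 inverted output, N3 stuck-at-0, N3 inverted output, N4 stuck-at-0, N4 inverted output, N5 stuck-at-0, N5 inverted output, N6 stuck-at-0, N6 inverted output, N7 stuck-at-1, N7 inverted output} — 14 in all.

14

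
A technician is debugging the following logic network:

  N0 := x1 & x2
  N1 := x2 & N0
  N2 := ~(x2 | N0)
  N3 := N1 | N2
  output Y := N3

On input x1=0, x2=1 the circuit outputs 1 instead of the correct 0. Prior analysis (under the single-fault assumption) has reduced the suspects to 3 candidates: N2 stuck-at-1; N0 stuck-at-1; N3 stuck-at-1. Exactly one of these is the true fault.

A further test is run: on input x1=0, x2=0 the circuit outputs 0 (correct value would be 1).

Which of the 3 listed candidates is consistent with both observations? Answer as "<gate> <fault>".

N0 stuck-at-1

Evaluate each candidate on input x1=0, x2=0:
  N2 stuck-at-1: N0=0, N1=0, N2=1 [stuck-at-1], N3=1 → 1 — eliminated
  N0 stuck-at-1: N0=1 [stuck-at-1], N1=0, N2=0, N3=0 → 0 — matches
  N3 stuck-at-1: N0=0, N1=0, N2=1, N3=1 [stuck-at-1] → 1 — eliminated
Only N0 stuck-at-1 reproduces the observed 0.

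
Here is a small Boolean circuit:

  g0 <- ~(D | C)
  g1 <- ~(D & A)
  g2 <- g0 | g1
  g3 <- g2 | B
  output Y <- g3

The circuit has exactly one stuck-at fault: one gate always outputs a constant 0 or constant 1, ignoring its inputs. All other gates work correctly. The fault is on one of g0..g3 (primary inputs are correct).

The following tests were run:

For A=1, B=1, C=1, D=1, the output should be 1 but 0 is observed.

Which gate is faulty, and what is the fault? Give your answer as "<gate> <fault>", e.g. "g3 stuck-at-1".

g3 stuck-at-0

Fault-free values for test 1 (A=1, B=1, C=1, D=1): g0=0, g1=0, g2=0, g3=1, giving Y=1. Observed 0.
Test 1: faults giving observed 0 are {g3 stuck-at-0}.
Only g3 stuck-at-0 is consistent with every test.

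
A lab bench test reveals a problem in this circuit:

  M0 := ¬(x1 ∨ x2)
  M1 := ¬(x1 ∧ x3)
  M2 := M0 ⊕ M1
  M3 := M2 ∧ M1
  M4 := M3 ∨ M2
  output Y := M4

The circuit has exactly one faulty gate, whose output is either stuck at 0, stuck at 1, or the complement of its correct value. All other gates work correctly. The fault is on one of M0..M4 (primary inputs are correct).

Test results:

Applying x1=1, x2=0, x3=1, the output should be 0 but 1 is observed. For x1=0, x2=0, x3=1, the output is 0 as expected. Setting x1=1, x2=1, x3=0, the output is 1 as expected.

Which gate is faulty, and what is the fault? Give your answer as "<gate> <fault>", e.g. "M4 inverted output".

M1 stuck-at-1

Fault-free values for test 1 (x1=1, x2=0, x3=1): M0=0, M1=0, M2=0, M3=0, M4=0, giving Y=0. Observed 1.
Test 1: faults giving observed 1 are {M0 stuck-at-1, M0 inverted output, M1 stuck-at-1, M1 inverted output, M2 stuck-at-1, M2 inverted output, M3 stuck-at-1, M3 inverted output, M4 stuck-at-1, M4 inverted output}.
Test 2 (x1=0, x2=0, x3=1): fault-free M0=1, M1=1, M2=0, M3=0, M4=0 → 0; observed 0. Eliminates M0 inverted output, M1 inverted output, M2 stuck-at-1, M2 inverted output, M3 stuck-at-1, M3 inverted output, M4 stuck-at-1, M4 inverted output.
Test 3 (x1=1, x2=1, x3=0): fault-free M0=0, M1=1, M2=1, M3=1, M4=1 → 1; observed 1. Eliminates M0 stuck-at-1.
Only M1 stuck-at-1 is consistent with every test.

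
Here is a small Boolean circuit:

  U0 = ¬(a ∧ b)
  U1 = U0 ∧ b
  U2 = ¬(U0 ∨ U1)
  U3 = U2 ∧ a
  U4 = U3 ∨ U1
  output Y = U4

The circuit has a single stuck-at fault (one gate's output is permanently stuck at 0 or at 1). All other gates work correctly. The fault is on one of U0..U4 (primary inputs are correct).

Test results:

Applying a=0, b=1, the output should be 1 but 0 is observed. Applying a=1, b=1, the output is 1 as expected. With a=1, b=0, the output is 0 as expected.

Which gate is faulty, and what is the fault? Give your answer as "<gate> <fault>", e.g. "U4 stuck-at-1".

U1 stuck-at-0

Fault-free values for test 1 (a=0, b=1): U0=1, U1=1, U2=0, U3=0, U4=1, giving Y=1. Observed 0.
Test 1: faults giving observed 0 are {U0 stuck-at-0, U1 stuck-at-0, U4 stuck-at-0}.
Test 2 (a=1, b=1): fault-free U0=0, U1=0, U2=1, U3=1, U4=1 → 1; observed 1. Eliminates U4 stuck-at-0.
Test 3 (a=1, b=0): fault-free U0=1, U1=0, U2=0, U3=0, U4=0 → 0; observed 0. Eliminates U0 stuck-at-0.
Only U1 stuck-at-0 is consistent with every test.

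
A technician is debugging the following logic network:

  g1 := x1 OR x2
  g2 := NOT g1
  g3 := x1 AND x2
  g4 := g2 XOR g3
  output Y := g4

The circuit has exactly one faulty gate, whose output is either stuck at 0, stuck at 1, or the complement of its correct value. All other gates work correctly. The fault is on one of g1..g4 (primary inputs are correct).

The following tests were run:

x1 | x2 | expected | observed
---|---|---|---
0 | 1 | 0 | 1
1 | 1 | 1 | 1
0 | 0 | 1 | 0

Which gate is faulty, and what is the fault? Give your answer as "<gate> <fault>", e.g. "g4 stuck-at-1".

Fault-free values for test 1 (x1=0, x2=1): g1=1, g2=0, g3=0, g4=0, giving Y=0. Observed 1.
Test 1: faults giving observed 1 are {g1 stuck-at-0, g1 inverted output, g2 stuck-at-1, g2 inverted output, g3 stuck-at-1, g3 inverted output, g4 stuck-at-1, g4 inverted output}.
Test 2 (x1=1, x2=1): fault-free g1=1, g2=0, g3=1, g4=1 → 1; observed 1. Eliminates g1 stuck-at-0, g1 inverted output, g2 stuck-at-1, g2 inverted output, g3 inverted output, g4 inverted output.
Test 3 (x1=0, x2=0): fault-free g1=0, g2=1, g3=0, g4=1 → 1; observed 0. Eliminates g4 stuck-at-1.
Only g3 stuck-at-1 is consistent with every test.

g3 stuck-at-1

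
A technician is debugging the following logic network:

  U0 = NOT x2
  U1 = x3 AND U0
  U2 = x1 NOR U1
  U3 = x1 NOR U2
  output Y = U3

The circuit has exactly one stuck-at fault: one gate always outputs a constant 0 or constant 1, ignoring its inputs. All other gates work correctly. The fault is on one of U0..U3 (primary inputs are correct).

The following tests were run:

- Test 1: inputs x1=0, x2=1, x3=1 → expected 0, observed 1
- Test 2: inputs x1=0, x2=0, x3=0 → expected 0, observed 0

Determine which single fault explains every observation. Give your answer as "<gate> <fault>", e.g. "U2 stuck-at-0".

Fault-free values for test 1 (x1=0, x2=1, x3=1): U0=0, U1=0, U2=1, U3=0, giving Y=0. Observed 1.
Test 1: faults giving observed 1 are {U0 stuck-at-1, U1 stuck-at-1, U2 stuck-at-0, U3 stuck-at-1}.
Test 2 (x1=0, x2=0, x3=0): fault-free U0=1, U1=0, U2=1, U3=0 → 0; observed 0. Eliminates U1 stuck-at-1, U2 stuck-at-0, U3 stuck-at-1.
Only U0 stuck-at-1 is consistent with every test.

U0 stuck-at-1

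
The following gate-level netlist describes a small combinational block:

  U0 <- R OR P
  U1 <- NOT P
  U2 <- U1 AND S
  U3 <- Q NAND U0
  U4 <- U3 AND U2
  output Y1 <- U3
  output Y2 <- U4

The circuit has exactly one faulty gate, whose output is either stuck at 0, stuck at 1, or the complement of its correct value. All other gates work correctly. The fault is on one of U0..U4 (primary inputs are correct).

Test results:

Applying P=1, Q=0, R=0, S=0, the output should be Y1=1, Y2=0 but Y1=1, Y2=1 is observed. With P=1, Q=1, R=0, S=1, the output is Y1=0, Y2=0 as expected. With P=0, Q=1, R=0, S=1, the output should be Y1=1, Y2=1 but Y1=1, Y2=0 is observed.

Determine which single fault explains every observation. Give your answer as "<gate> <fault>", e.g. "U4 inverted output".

Fault-free values for test 1 (P=1, Q=0, R=0, S=0): U0=1, U1=0, U2=0, U3=1, U4=0, giving Y1=1, Y2=0. Observed Y1=1, Y2=1.
Test 1: faults giving observed Y1=1, Y2=1 are {U2 stuck-at-1, U2 inverted output, U4 stuck-at-1, U4 inverted output}.
Test 2 (P=1, Q=1, R=0, S=1): fault-free U0=1, U1=0, U2=0, U3=0, U4=0 → Y1=0, Y2=0; observed Y1=0, Y2=0. Eliminates U4 stuck-at-1, U4 inverted output.
Test 3 (P=0, Q=1, R=0, S=1): fault-free U0=0, U1=1, U2=1, U3=1, U4=1 → Y1=1, Y2=1; observed Y1=1, Y2=0. Eliminates U2 stuck-at-1.
Only U2 inverted output is consistent with every test.

U2 inverted output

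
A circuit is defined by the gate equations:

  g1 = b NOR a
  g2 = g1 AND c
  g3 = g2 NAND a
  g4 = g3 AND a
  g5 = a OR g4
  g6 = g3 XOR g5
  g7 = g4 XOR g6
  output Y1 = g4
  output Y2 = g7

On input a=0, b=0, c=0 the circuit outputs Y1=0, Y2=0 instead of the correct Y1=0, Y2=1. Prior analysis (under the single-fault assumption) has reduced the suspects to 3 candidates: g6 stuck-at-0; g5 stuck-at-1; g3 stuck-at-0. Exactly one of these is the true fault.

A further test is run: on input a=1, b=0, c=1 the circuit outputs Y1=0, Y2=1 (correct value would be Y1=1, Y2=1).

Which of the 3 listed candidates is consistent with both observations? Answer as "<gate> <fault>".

Evaluate each candidate on input a=1, b=0, c=1:
  g6 stuck-at-0: g1=0, g2=0, g3=1, g4=1, g5=1, g6=0 [stuck-at-0], g7=1 → Y1=1, Y2=1 — eliminated
  g5 stuck-at-1: g1=0, g2=0, g3=1, g4=1, g5=1 [stuck-at-1], g6=0, g7=1 → Y1=1, Y2=1 — eliminated
  g3 stuck-at-0: g1=0, g2=0, g3=0 [stuck-at-0], g4=0, g5=1, g6=1, g7=1 → Y1=0, Y2=1 — matches
Only g3 stuck-at-0 reproduces the observed Y1=0, Y2=1.

g3 stuck-at-0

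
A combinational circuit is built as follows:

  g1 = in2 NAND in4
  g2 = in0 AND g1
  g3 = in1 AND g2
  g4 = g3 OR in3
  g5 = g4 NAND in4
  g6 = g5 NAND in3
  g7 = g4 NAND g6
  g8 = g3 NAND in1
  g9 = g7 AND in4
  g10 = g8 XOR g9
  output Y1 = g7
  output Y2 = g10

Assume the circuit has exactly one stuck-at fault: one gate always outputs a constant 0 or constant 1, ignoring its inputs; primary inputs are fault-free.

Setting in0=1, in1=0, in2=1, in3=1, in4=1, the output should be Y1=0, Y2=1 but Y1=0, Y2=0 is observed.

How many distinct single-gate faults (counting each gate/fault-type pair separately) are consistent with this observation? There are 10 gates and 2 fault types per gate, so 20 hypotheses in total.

3

Fault-free: g1=0, g2=0, g3=0, g4=1, g5=0, g6=1, g7=0, g8=1, g9=0, g10=1 → Y1=0, Y2=1. Observed Y1=0, Y2=0.
  g1: none of the 2 fault types match ✗
  g2: none of the 2 fault types match ✗
  g3: none of the 2 fault types match ✗
  g4: none of the 2 fault types match ✗
  g5: none of the 2 fault types match ✗
  g6: none of the 2 fault types match ✗
  g7: none of the 2 fault types match ✗
  g8: stuck-at-0 ✓; others ✗
  g9: stuck-at-1 ✓; others ✗
  g10: stuck-at-0 ✓; others ✗
Consistent faults: {g8 stuck-at-0, g9 stuck-at-1, g10 stuck-at-0} — 3 in all.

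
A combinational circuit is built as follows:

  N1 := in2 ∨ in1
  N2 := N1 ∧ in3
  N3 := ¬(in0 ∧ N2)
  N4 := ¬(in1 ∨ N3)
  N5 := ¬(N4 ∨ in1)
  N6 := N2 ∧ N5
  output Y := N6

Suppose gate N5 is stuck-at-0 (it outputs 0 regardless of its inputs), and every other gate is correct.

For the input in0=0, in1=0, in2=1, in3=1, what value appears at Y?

0

Propagate with N5 forced: N1=1, N2=1, N3=1, N4=0, N5=0 [stuck-at-0], N6=0.
So Y = 0. (Without the fault it would be 1.)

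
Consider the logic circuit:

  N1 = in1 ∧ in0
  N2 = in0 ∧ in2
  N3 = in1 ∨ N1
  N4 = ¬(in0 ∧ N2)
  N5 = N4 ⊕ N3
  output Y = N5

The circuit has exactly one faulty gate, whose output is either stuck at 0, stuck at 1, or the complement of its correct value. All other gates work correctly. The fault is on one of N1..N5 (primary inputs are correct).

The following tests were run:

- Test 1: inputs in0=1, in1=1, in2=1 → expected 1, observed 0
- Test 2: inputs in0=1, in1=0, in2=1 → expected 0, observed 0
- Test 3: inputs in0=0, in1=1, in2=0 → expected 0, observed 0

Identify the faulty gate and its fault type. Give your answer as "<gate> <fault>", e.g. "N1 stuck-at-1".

Fault-free values for test 1 (in0=1, in1=1, in2=1): N1=1, N2=1, N3=1, N4=0, N5=1, giving Y=1. Observed 0.
Test 1: faults giving observed 0 are {N2 stuck-at-0, N2 inverted output, N3 stuck-at-0, N3 inverted output, N4 stuck-at-1, N4 inverted output, N5 stuck-at-0, N5 inverted output}.
Test 2 (in0=1, in1=0, in2=1): fault-free N1=0, N2=1, N3=0, N4=0, N5=0 → 0; observed 0. Eliminates N2 stuck-at-0, N2 inverted output, N3 inverted output, N4 stuck-at-1, N4 inverted output, N5 inverted output.
Test 3 (in0=0, in1=1, in2=0): fault-free N1=0, N2=0, N3=1, N4=1, N5=0 → 0; observed 0. Eliminates N3 stuck-at-0.
Only N5 stuck-at-0 is consistent with every test.

N5 stuck-at-0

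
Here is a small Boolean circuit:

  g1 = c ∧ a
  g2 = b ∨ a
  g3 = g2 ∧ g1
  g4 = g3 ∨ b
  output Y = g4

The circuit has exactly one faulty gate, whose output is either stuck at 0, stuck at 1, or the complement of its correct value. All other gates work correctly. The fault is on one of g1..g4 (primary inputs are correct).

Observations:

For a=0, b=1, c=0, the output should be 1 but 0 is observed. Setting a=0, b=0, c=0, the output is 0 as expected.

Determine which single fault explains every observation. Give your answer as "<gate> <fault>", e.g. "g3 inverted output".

Fault-free values for test 1 (a=0, b=1, c=0): g1=0, g2=1, g3=0, g4=1, giving Y=1. Observed 0.
Test 1: faults giving observed 0 are {g4 stuck-at-0, g4 inverted output}.
Test 2 (a=0, b=0, c=0): fault-free g1=0, g2=0, g3=0, g4=0 → 0; observed 0. Eliminates g4 inverted output.
Only g4 stuck-at-0 is consistent with every test.

g4 stuck-at-0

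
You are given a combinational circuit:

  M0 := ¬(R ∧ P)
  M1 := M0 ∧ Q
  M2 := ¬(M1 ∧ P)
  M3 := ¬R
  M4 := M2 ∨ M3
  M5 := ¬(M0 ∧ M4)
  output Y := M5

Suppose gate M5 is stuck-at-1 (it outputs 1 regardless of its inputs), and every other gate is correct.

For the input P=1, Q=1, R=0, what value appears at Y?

1

Propagate with M5 forced: M0=1, M1=1, M2=0, M3=1, M4=1, M5=1 [stuck-at-1].
So Y = 1. (Without the fault it would be 0.)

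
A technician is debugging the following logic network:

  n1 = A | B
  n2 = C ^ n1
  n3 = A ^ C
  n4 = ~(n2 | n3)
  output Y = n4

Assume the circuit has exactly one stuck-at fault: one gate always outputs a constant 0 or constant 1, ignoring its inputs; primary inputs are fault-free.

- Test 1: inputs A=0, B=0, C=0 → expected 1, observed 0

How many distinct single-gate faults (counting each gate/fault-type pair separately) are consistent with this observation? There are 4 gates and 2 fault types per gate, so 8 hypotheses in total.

4

Fault-free: n1=0, n2=0, n3=0, n4=1 → 1. Observed 0.
  n1 stuck-at-0: output 1 ✗
  n1 stuck-at-1: output 0 ✓
  n2 stuck-at-0: output 1 ✗
  n2 stuck-at-1: output 0 ✓
  n3 stuck-at-0: output 1 ✗
  n3 stuck-at-1: output 0 ✓
  n4 stuck-at-0: output 0 ✓
  n4 stuck-at-1: output 1 ✗
Consistent faults: {n1 stuck-at-1, n2 stuck-at-1, n3 stuck-at-1, n4 stuck-at-0} — 4 in all.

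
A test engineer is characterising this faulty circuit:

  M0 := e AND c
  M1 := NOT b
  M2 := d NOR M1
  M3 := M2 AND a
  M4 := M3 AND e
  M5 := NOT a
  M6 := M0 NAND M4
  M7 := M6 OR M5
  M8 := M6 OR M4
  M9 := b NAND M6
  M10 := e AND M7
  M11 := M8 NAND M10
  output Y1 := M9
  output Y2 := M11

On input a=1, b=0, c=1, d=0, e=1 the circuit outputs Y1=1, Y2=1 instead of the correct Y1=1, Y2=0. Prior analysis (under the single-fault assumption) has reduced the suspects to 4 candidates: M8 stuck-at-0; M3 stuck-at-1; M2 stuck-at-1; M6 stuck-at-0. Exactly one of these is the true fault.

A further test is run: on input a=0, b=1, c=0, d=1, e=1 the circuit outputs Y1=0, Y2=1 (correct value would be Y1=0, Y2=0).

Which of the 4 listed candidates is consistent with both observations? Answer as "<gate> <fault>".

M8 stuck-at-0

Evaluate each candidate on input a=0, b=1, c=0, d=1, e=1:
  M8 stuck-at-0: M0=0, M1=0, M2=0, M3=0, M4=0, M5=1, M6=1, M7=1, M8=0 [stuck-at-0], M9=0, M10=1, M11=1 → Y1=0, Y2=1 — matches
  M3 stuck-at-1: M0=0, M1=0, M2=0, M3=1 [stuck-at-1], M4=1, M5=1, M6=1, M7=1, M8=1, M9=0, M10=1, M11=0 → Y1=0, Y2=0 — eliminated
  M2 stuck-at-1: M0=0, M1=0, M2=1 [stuck-at-1], M3=0, M4=0, M5=1, M6=1, M7=1, M8=1, M9=0, M10=1, M11=0 → Y1=0, Y2=0 — eliminated
  M6 stuck-at-0: M0=0, M1=0, M2=0, M3=0, M4=0, M5=1, M6=0 [stuck-at-0], M7=1, M8=0, M9=1, M10=1, M11=1 → Y1=1, Y2=1 — eliminated
Only M8 stuck-at-0 reproduces the observed Y1=0, Y2=1.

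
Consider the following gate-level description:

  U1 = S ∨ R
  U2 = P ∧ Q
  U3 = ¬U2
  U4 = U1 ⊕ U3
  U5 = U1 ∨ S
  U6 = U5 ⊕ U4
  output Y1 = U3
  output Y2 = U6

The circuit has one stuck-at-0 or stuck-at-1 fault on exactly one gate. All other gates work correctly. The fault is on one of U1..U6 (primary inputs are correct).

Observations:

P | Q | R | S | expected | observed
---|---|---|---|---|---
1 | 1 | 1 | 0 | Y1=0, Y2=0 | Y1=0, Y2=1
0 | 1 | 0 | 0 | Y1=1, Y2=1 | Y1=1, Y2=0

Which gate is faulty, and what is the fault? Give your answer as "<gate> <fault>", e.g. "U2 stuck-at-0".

Fault-free values for test 1 (P=1, Q=1, R=1, S=0): U1=1, U2=1, U3=0, U4=1, U5=1, U6=0, giving Y1=0, Y2=0. Observed Y1=0, Y2=1.
Test 1: faults giving observed Y1=0, Y2=1 are {U4 stuck-at-0, U5 stuck-at-0, U6 stuck-at-1}.
Test 2 (P=0, Q=1, R=0, S=0): fault-free U1=0, U2=0, U3=1, U4=1, U5=0, U6=1 → Y1=1, Y2=1; observed Y1=1, Y2=0. Eliminates U5 stuck-at-0, U6 stuck-at-1.
Only U4 stuck-at-0 is consistent with every test.

U4 stuck-at-0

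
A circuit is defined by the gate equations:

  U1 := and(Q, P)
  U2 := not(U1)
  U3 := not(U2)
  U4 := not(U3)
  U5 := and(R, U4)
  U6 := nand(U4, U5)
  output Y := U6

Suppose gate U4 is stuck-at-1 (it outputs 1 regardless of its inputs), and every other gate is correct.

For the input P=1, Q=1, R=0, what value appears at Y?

1

Propagate with U4 forced: U1=1, U2=0, U3=1, U4=1 [stuck-at-1], U5=0, U6=1.
So Y = 1. (Same as the fault-free value — the fault is masked on this input.)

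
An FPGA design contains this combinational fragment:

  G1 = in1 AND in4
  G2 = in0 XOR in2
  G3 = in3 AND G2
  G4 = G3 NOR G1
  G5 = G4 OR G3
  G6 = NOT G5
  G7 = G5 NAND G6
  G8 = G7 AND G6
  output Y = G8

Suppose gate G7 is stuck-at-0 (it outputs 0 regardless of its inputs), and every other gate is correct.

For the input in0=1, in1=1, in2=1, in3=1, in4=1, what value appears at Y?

Propagate with G7 forced: G1=1, G2=0, G3=0, G4=0, G5=0, G6=1, G7=0 [stuck-at-0], G8=0.
So Y = 0. (Without the fault it would be 1.)

0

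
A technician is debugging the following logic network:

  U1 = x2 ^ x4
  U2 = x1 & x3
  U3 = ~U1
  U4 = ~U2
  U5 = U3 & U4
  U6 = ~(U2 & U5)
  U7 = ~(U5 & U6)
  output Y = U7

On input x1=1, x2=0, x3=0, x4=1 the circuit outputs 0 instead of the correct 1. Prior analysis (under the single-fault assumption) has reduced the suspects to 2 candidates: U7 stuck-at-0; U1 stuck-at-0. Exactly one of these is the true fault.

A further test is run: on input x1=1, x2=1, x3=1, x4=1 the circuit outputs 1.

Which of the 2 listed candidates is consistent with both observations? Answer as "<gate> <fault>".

Evaluate each candidate on input x1=1, x2=1, x3=1, x4=1:
  U7 stuck-at-0: U1=0, U2=1, U3=1, U4=0, U5=0, U6=1, U7=0 [stuck-at-0] → 0 — eliminated
  U1 stuck-at-0: U1=0 [stuck-at-0], U2=1, U3=1, U4=0, U5=0, U6=1, U7=1 → 1 — matches
Only U1 stuck-at-0 reproduces the observed 1.

U1 stuck-at-0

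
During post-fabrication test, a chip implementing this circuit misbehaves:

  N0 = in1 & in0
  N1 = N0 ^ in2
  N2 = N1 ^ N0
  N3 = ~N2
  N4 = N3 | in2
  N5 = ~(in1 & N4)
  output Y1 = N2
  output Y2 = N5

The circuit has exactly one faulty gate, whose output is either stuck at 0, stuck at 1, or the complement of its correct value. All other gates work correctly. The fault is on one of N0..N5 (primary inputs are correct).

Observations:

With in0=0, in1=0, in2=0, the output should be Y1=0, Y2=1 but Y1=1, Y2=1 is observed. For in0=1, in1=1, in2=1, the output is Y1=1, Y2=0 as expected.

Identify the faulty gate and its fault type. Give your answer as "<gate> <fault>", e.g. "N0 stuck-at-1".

Fault-free values for test 1 (in0=0, in1=0, in2=0): N0=0, N1=0, N2=0, N3=1, N4=1, N5=1, giving Y1=0, Y2=1. Observed Y1=1, Y2=1.
Test 1: faults giving observed Y1=1, Y2=1 are {N1 stuck-at-1, N1 inverted output, N2 stuck-at-1, N2 inverted output}.
Test 2 (in0=1, in1=1, in2=1): fault-free N0=1, N1=0, N2=1, N3=0, N4=1, N5=0 → Y1=1, Y2=0; observed Y1=1, Y2=0. Eliminates N1 stuck-at-1, N1 inverted output, N2 inverted output.
Only N2 stuck-at-1 is consistent with every test.

N2 stuck-at-1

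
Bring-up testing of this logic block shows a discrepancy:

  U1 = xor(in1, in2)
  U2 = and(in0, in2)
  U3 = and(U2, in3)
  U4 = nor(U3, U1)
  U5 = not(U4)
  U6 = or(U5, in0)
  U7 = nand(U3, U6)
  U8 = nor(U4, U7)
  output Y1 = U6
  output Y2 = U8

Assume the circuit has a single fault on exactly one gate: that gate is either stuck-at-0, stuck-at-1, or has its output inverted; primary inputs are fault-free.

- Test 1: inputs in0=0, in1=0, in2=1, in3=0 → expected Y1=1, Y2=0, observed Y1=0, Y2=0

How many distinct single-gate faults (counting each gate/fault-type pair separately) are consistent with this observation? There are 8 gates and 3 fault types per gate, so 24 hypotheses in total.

Fault-free: U1=1, U2=0, U3=0, U4=0, U5=1, U6=1, U7=1, U8=0 → Y1=1, Y2=0. Observed Y1=0, Y2=0.
  U1: stuck-at-0, inverted output ✓; others ✗
  U2: none of the 3 fault types match ✗
  U3: none of the 3 fault types match ✗
  U4: stuck-at-1, inverted output ✓; others ✗
  U5: stuck-at-0, inverted output ✓; others ✗
  U6: stuck-at-0, inverted output ✓; others ✗
  U7: none of the 3 fault types match ✗
  U8: none of the 3 fault types match ✗
Consistent faults: {U1 stuck-at-0, U1 inverted output, U4 stuck-at-1, U4 inverted output, U5 stuck-at-0, U5 inverted output, U6 stuck-at-0, U6 inverted output} — 8 in all.

8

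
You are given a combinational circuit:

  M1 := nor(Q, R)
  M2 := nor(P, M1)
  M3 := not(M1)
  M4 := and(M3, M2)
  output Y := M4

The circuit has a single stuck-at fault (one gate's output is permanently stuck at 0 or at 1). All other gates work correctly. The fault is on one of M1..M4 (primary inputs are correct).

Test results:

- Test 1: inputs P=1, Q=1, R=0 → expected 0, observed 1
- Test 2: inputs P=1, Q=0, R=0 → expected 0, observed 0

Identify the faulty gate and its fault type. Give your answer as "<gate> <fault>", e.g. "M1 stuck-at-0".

M2 stuck-at-1

Fault-free values for test 1 (P=1, Q=1, R=0): M1=0, M2=0, M3=1, M4=0, giving Y=0. Observed 1.
Test 1: faults giving observed 1 are {M2 stuck-at-1, M4 stuck-at-1}.
Test 2 (P=1, Q=0, R=0): fault-free M1=1, M2=0, M3=0, M4=0 → 0; observed 0. Eliminates M4 stuck-at-1.
Only M2 stuck-at-1 is consistent with every test.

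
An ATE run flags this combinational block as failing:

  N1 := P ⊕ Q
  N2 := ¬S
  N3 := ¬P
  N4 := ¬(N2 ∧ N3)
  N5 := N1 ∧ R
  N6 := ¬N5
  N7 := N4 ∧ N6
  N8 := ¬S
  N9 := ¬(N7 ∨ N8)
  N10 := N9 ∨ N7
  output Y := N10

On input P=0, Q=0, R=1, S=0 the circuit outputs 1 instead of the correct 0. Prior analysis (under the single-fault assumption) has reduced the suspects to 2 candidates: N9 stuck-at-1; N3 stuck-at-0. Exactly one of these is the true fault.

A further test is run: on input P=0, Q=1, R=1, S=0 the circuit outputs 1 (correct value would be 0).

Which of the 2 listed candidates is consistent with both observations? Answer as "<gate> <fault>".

Evaluate each candidate on input P=0, Q=1, R=1, S=0:
  N9 stuck-at-1: N1=1, N2=1, N3=1, N4=0, N5=1, N6=0, N7=0, N8=1, N9=1 [stuck-at-1], N10=1 → 1 — matches
  N3 stuck-at-0: N1=1, N2=1, N3=0 [stuck-at-0], N4=1, N5=1, N6=0, N7=0, N8=1, N9=0, N10=0 → 0 — eliminated
Only N9 stuck-at-1 reproduces the observed 1.

N9 stuck-at-1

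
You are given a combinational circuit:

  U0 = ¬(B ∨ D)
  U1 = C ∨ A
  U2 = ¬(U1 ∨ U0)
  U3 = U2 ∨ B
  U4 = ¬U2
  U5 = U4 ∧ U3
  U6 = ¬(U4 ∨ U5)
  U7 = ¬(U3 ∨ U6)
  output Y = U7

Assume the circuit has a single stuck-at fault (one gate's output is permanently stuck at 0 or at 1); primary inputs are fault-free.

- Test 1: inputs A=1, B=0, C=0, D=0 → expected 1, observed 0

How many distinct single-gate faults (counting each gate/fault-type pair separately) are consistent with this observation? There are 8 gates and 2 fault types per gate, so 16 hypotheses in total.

Fault-free: U0=1, U1=1, U2=0, U3=0, U4=1, U5=0, U6=0, U7=1 → 1. Observed 0.
  U0: none of the 2 fault types match ✗
  U1: none of the 2 fault types match ✗
  U2: stuck-at-1 ✓; others ✗
  U3: stuck-at-1 ✓; others ✗
  U4: stuck-at-0 ✓; others ✗
  U5: none of the 2 fault types match ✗
  U6: stuck-at-1 ✓; others ✗
  U7: stuck-at-0 ✓; others ✗
Consistent faults: {U2 stuck-at-1, U3 stuck-at-1, U4 stuck-at-0, U6 stuck-at-1, U7 stuck-at-0} — 5 in all.

5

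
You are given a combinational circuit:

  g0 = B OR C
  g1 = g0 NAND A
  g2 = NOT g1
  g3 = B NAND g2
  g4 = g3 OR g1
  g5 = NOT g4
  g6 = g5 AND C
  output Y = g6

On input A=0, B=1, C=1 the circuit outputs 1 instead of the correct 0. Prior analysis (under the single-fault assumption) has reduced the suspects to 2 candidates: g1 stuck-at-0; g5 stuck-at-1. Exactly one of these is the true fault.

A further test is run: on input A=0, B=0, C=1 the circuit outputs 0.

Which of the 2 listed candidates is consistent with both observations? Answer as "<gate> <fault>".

Evaluate each candidate on input A=0, B=0, C=1:
  g1 stuck-at-0: g0=1, g1=0 [stuck-at-0], g2=1, g3=1, g4=1, g5=0, g6=0 → 0 — matches
  g5 stuck-at-1: g0=1, g1=1, g2=0, g3=1, g4=1, g5=1 [stuck-at-1], g6=1 → 1 — eliminated
Only g1 stuck-at-0 reproduces the observed 0.

g1 stuck-at-0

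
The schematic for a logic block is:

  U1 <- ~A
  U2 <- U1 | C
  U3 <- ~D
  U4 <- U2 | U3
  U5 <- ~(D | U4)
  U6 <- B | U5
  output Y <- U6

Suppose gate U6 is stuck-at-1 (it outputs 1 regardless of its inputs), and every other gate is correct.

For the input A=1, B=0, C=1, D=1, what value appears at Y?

1

Propagate with U6 forced: U1=0, U2=1, U3=0, U4=1, U5=0, U6=1 [stuck-at-1].
So Y = 1. (Without the fault it would be 0.)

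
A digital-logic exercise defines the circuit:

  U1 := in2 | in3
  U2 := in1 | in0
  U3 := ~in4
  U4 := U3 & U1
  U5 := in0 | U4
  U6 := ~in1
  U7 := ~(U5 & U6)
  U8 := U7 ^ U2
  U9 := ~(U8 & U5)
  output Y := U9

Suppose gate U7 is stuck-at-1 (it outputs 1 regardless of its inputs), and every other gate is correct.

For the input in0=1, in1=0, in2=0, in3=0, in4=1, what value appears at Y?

Propagate with U7 forced: U1=0, U2=1, U3=0, U4=0, U5=1, U6=1, U7=1 [stuck-at-1], U8=0, U9=1.
So Y = 1. (Without the fault it would be 0.)

1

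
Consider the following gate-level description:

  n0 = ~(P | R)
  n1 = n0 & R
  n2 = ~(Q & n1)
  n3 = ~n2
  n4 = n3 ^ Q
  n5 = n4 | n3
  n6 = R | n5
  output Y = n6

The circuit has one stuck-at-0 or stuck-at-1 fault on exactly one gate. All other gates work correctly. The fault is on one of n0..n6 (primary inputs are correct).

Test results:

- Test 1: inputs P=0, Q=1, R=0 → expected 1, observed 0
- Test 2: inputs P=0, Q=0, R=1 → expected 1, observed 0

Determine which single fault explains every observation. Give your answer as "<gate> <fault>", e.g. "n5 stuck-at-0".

Fault-free values for test 1 (P=0, Q=1, R=0): n0=1, n1=0, n2=1, n3=0, n4=1, n5=1, n6=1, giving Y=1. Observed 0.
Test 1: faults giving observed 0 are {n4 stuck-at-0, n5 stuck-at-0, n6 stuck-at-0}.
Test 2 (P=0, Q=0, R=1): fault-free n0=0, n1=0, n2=1, n3=0, n4=0, n5=0, n6=1 → 1; observed 0. Eliminates n4 stuck-at-0, n5 stuck-at-0.
Only n6 stuck-at-0 is consistent with every test.

n6 stuck-at-0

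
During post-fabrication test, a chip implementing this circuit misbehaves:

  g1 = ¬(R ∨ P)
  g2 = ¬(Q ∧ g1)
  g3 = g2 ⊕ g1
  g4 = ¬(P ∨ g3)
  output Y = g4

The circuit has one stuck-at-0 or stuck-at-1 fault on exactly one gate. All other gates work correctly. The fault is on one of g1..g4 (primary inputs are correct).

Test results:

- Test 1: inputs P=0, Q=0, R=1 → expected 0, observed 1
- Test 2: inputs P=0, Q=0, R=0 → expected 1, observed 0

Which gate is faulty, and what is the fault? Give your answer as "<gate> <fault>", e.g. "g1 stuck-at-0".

g2 stuck-at-0

Fault-free values for test 1 (P=0, Q=0, R=1): g1=0, g2=1, g3=1, g4=0, giving Y=0. Observed 1.
Test 1: faults giving observed 1 are {g1 stuck-at-1, g2 stuck-at-0, g3 stuck-at-0, g4 stuck-at-1}.
Test 2 (P=0, Q=0, R=0): fault-free g1=1, g2=1, g3=0, g4=1 → 1; observed 0. Eliminates g1 stuck-at-1, g3 stuck-at-0, g4 stuck-at-1.
Only g2 stuck-at-0 is consistent with every test.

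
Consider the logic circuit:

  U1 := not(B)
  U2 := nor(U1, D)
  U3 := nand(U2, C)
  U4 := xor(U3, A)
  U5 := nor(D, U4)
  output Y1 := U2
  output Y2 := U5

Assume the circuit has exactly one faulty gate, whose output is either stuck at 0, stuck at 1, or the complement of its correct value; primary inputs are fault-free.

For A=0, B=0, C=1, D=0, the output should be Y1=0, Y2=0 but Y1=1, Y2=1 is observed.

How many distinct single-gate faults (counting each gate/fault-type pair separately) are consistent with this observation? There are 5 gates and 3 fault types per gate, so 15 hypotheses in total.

Fault-free: U1=1, U2=0, U3=1, U4=1, U5=0 → Y1=0, Y2=0. Observed Y1=1, Y2=1.
  U1: stuck-at-0, inverted output ✓; others ✗
  U2: stuck-at-1, inverted output ✓; others ✗
  U3: none of the 3 fault types match ✗
  U4: none of the 3 fault types match ✗
  U5: none of the 3 fault types match ✗
Consistent faults: {U1 stuck-at-0, U1 inverted output, U2 stuck-at-1, U2 inverted output} — 4 in all.

4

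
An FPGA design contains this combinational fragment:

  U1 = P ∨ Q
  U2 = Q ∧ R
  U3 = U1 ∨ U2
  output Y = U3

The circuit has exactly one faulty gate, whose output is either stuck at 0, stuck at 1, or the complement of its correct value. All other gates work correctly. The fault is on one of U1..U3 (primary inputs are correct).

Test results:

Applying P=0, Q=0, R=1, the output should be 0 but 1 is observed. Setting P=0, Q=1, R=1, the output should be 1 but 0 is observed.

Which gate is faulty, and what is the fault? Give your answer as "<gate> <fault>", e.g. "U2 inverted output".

U3 inverted output

Fault-free values for test 1 (P=0, Q=0, R=1): U1=0, U2=0, U3=0, giving Y=0. Observed 1.
Test 1: faults giving observed 1 are {U1 stuck-at-1, U1 inverted output, U2 stuck-at-1, U2 inverted output, U3 stuck-at-1, U3 inverted output}.
Test 2 (P=0, Q=1, R=1): fault-free U1=1, U2=1, U3=1 → 1; observed 0. Eliminates U1 stuck-at-1, U1 inverted output, U2 stuck-at-1, U2 inverted output, U3 stuck-at-1.
Only U3 inverted output is consistent with every test.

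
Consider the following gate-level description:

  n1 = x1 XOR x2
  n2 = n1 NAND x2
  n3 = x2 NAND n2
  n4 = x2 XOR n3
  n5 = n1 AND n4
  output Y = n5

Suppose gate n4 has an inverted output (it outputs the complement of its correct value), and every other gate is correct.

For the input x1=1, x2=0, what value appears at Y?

Propagate with n4 forced: n1=1, n2=1, n3=1, n4=0 [inverted output], n5=0.
So Y = 0. (Without the fault it would be 1.)

0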